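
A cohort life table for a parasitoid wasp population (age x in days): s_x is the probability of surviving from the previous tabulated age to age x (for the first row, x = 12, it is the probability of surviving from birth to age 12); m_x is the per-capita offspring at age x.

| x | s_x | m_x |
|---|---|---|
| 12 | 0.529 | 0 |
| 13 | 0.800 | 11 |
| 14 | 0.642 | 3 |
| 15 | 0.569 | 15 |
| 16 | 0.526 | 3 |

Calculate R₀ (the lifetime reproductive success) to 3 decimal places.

8.033

Survivorship from birth: l_x = s_12·s_13·…·s_x.
  l_12 = 0.52900
  l_13 = 0.42320
  l_14 = 0.27169
  l_15 = 0.15459
  l_16 = 0.08132
R₀ = Σ l_x m_x:
  age 12: 0.52900 × 0 = 0.0000
  age 13: 0.42320 × 11 = 4.6552
  age 14: 0.27169 × 3 = 0.8151
  age 15: 0.15459 × 15 = 2.3189
  age 16: 0.08132 × 3 = 0.2440
R₀ = 0.0000 + 4.6552 + 0.8151 + 2.3189 + 0.2440 = 8.0331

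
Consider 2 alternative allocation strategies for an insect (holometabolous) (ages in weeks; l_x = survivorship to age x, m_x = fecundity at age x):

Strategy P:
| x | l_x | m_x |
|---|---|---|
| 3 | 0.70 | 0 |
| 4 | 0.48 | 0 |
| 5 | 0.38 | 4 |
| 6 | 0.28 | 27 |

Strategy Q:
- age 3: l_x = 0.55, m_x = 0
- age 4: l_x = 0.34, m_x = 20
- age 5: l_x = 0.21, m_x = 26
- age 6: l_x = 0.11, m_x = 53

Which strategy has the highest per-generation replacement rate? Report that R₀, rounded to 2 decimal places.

Strategy P: R₀ = 0.70×0 + 0.48×0 + 0.38×4 + 0.28×27 = 9.0800
Strategy Q: R₀ = 0.55×0 + 0.34×20 + 0.21×26 + 0.11×53 = 18.0900
Highest R₀: strategy Q with 18.0900.

18.09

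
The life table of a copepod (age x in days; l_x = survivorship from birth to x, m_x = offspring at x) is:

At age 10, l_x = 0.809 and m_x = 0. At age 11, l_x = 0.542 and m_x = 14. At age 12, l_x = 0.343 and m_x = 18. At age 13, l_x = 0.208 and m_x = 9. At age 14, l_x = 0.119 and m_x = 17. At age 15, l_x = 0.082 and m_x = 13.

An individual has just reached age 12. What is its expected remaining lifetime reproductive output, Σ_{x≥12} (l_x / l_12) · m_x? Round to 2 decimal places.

32.46

l_12 = 0.343. Conditional survival from age 12 to x is l_x / l_12.
  x=12: (0.343/0.343) × 18 = 18.0000
  x=13: (0.208/0.343) × 9 = 5.4577
  x=14: (0.119/0.343) × 17 = 5.8980
  x=15: (0.082/0.343) × 13 = 3.1079
Sum = 18.0000 + 5.4577 + 5.8980 + 3.1079 = 32.4636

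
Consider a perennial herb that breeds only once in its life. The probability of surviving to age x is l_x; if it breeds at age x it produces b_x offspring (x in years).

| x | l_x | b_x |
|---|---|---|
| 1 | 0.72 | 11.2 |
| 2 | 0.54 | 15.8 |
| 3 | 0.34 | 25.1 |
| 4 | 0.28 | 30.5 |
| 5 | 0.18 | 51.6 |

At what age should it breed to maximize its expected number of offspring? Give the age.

5

Expected offspring if breeding at age x = l_x × b_x:
  age 1: 0.72 × 11.2 = 8.064
  age 2: 0.54 × 15.8 = 8.532
  age 3: 0.34 × 25.1 = 8.534
  age 4: 0.28 × 30.5 = 8.540
  age 5: 0.18 × 51.6 = 9.288
Maximum at age 5 (9.288).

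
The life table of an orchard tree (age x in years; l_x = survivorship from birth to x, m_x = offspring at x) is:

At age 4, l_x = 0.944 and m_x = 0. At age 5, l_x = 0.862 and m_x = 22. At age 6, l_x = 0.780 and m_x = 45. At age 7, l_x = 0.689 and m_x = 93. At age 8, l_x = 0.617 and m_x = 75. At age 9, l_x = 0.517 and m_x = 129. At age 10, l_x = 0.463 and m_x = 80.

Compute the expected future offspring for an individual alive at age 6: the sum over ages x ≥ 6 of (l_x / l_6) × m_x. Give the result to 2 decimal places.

l_6 = 0.780. Conditional survival from age 6 to x is l_x / l_6.
  x=6: (0.780/0.780) × 45 = 45.0000
  x=7: (0.689/0.780) × 93 = 82.1500
  x=8: (0.617/0.780) × 75 = 59.3269
  x=9: (0.517/0.780) × 129 = 85.5038
  x=10: (0.463/0.780) × 80 = 47.4872
Sum = 45.0000 + 82.1500 + 59.3269 + 85.5038 + 47.4872 = 319.4679

319.47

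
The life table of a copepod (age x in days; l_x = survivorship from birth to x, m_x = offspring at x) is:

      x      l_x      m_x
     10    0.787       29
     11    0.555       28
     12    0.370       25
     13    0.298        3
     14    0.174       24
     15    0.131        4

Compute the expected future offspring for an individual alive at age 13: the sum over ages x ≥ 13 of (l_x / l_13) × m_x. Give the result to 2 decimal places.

l_13 = 0.298. Conditional survival from age 13 to x is l_x / l_13.
  x=13: (0.298/0.298) × 3 = 3.0000
  x=14: (0.174/0.298) × 24 = 14.0134
  x=15: (0.131/0.298) × 4 = 1.7584
Sum = 3.0000 + 14.0134 + 1.7584 = 18.7718

18.77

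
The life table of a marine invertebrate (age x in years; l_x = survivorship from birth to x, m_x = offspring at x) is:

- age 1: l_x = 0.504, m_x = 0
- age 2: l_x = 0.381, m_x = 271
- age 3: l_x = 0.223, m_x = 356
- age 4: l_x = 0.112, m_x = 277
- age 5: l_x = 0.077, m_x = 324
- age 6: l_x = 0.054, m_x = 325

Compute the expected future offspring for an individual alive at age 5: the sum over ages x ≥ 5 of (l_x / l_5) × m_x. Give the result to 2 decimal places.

551.92

l_5 = 0.077. Conditional survival from age 5 to x is l_x / l_5.
  x=5: (0.077/0.077) × 324 = 324.0000
  x=6: (0.054/0.077) × 325 = 227.9221
Sum = 324.0000 + 227.9221 = 551.9221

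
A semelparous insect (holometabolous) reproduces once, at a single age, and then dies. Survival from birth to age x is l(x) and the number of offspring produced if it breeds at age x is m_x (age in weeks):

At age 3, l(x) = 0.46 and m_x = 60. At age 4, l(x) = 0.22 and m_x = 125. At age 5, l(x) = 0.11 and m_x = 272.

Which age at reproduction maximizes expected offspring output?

Expected offspring if breeding at age x = l(x) × m_x:
  age 3: 0.46 × 60 = 27.600
  age 4: 0.22 × 125 = 27.500
  age 5: 0.11 × 272 = 29.920
Maximum at age 5 (29.920).

5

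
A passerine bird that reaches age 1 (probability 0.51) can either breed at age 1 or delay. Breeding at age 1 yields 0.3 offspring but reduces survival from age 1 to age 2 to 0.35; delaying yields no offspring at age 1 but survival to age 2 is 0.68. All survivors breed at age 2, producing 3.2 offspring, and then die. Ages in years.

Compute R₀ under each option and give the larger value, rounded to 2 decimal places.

1.11

breed at age 1: R₀ = 0.51 × (0.3 + 0.35 × 3.2) = 0.51 × 1.4200 = 0.7242
delay to age 2: R₀ = 0.51 × (0.68 × 3.2) = 0.51 × 2.1760 = 1.1098
Higher: delay to age 2 (1.1098).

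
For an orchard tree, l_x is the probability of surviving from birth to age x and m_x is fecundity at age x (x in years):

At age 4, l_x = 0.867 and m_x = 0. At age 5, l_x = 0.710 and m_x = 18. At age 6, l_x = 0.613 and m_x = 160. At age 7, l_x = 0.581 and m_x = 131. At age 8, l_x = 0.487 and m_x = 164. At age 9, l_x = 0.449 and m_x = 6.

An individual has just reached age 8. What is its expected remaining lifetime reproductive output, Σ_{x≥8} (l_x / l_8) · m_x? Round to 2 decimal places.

169.53

l_8 = 0.487. Conditional survival from age 8 to x is l_x / l_8.
  x=8: (0.487/0.487) × 164 = 164.0000
  x=9: (0.449/0.487) × 6 = 5.5318
Sum = 164.0000 + 5.5318 = 169.5318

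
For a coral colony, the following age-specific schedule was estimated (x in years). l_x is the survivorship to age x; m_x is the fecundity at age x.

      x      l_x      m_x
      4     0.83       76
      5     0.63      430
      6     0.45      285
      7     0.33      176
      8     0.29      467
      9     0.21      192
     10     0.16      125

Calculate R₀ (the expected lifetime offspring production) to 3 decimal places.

716.060

R₀ = Σ l_x m_x:
  age 4: 0.83 × 76 = 63.0800
  age 5: 0.63 × 430 = 270.9000
  age 6: 0.45 × 285 = 128.2500
  age 7: 0.33 × 176 = 58.0800
  age 8: 0.29 × 467 = 135.4300
  age 9: 0.21 × 192 = 40.3200
  age 10: 0.16 × 125 = 20.0000
R₀ = 63.0800 + 270.9000 + 128.2500 + 58.0800 + 135.4300 + 40.3200 + 20.0000 = 716.0600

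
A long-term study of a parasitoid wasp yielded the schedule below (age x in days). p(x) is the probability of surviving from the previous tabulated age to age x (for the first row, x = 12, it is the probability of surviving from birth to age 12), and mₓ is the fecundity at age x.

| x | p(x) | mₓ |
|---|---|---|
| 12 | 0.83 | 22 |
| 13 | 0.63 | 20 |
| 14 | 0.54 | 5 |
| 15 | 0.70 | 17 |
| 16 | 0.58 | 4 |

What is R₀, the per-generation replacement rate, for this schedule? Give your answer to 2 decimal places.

33.95

Survivorship from birth: l_x = p_12·p_13·…·p_x.
  l_12 = 0.83000
  l_13 = 0.52290
  l_14 = 0.28237
  l_15 = 0.19766
  l_16 = 0.11464
R₀ = Σ l_x mₓ:
  age 12: 0.83000 × 22 = 18.2600
  age 13: 0.52290 × 20 = 10.4580
  age 14: 0.28237 × 5 = 1.4119
  age 15: 0.19766 × 17 = 3.3602
  age 16: 0.11464 × 4 = 0.4586
R₀ = 18.2600 + 10.4580 + 1.4119 + 3.3602 + 0.4586 = 33.9486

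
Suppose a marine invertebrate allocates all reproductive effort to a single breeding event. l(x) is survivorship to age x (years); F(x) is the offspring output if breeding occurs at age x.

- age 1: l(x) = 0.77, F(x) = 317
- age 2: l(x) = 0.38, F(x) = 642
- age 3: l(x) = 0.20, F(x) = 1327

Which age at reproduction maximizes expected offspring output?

Expected offspring if breeding at age x = l(x) × F(x):
  age 1: 0.77 × 317 = 244.090
  age 2: 0.38 × 642 = 243.960
  age 3: 0.20 × 1327 = 265.400
Maximum at age 3 (265.400).

3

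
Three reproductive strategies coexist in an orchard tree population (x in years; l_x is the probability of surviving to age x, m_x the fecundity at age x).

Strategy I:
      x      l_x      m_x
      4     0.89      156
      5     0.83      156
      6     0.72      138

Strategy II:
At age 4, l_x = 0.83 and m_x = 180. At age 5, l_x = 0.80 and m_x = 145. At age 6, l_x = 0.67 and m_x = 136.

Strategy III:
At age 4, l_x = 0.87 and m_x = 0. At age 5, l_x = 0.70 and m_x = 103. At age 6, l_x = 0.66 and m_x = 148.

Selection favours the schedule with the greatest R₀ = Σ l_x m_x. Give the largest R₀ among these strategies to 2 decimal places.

Strategy I: R₀ = 0.89×156 + 0.83×156 + 0.72×138 = 367.6800
Strategy II: R₀ = 0.83×180 + 0.80×145 + 0.67×136 = 356.5200
Strategy III: R₀ = 0.87×0 + 0.70×103 + 0.66×148 = 169.7800
Highest R₀: strategy I with 367.6800.

367.68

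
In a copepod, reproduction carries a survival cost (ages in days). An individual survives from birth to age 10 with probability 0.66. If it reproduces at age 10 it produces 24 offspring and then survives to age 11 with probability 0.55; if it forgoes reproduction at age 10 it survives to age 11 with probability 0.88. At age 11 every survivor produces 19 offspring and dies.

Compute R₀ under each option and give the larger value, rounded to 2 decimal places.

breed at age 10: R₀ = 0.66 × (24 + 0.55 × 19) = 0.66 × 34.4500 = 22.7370
delay to age 11: R₀ = 0.66 × (0.88 × 19) = 0.66 × 16.7200 = 11.0352
Higher: breed at age 10 (22.7370).

22.74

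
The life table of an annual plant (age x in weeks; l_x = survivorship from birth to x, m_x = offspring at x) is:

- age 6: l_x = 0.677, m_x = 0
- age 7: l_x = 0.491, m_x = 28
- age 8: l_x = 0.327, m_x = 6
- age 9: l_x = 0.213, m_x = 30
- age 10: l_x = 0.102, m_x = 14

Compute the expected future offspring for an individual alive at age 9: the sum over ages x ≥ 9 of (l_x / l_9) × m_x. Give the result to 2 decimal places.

36.70

l_9 = 0.213. Conditional survival from age 9 to x is l_x / l_9.
  x=9: (0.213/0.213) × 30 = 30.0000
  x=10: (0.102/0.213) × 14 = 6.7042
Sum = 30.0000 + 6.7042 = 36.7042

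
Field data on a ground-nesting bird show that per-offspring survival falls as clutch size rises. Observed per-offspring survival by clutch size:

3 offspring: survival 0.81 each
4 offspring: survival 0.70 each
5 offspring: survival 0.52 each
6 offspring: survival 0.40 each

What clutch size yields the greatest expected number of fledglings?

4

Expected fledglings = c × s(c):
  c=3: 3 × 0.81 = 2.430
  c=4: 4 × 0.70 = 2.800
  c=5: 5 × 0.52 = 2.600
  c=6: 6 × 0.40 = 2.400
Maximum at c = 4 (2.800 fledglings).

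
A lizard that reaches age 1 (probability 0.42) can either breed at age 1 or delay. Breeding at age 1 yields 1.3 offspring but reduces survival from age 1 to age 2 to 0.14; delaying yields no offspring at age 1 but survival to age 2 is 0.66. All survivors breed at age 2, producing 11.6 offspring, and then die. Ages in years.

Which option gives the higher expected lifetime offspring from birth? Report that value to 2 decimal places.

3.22

breed at age 1: R₀ = 0.42 × (1.3 + 0.14 × 11.6) = 0.42 × 2.9240 = 1.2281
delay to age 2: R₀ = 0.42 × (0.66 × 11.6) = 0.42 × 7.6560 = 3.2155
Higher: delay to age 2 (3.2155).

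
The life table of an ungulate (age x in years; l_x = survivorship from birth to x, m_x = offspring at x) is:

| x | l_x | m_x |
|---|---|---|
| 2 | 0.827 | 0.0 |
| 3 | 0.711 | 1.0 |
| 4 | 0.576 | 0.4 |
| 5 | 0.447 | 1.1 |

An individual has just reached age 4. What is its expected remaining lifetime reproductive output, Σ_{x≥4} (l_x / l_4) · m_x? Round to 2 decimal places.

l_4 = 0.576. Conditional survival from age 4 to x is l_x / l_4.
  x=4: (0.576/0.576) × 0.4 = 0.4000
  x=5: (0.447/0.576) × 1.1 = 0.8536
Sum = 0.4000 + 0.8536 = 1.2536

1.25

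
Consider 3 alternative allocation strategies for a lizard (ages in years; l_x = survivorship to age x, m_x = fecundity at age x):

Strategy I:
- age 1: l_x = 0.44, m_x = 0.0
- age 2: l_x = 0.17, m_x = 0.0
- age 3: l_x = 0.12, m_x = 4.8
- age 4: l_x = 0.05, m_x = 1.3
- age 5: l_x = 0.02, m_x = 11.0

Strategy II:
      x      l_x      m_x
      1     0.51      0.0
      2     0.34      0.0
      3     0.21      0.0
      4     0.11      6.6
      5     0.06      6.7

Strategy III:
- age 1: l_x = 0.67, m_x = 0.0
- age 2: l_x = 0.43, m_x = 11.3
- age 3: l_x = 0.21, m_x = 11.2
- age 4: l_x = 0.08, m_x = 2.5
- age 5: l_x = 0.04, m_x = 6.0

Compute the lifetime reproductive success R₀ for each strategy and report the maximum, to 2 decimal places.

Strategy I: R₀ = 0.44×0.0 + 0.17×0.0 + 0.12×4.8 + 0.05×1.3 + 0.02×11.0 = 0.8610
Strategy II: R₀ = 0.51×0.0 + 0.34×0.0 + 0.21×0.0 + 0.11×6.6 + 0.06×6.7 = 1.1280
Strategy III: R₀ = 0.67×0.0 + 0.43×11.3 + 0.21×11.2 + 0.08×2.5 + 0.04×6.0 = 7.6510
Highest R₀: strategy III with 7.6510.

7.65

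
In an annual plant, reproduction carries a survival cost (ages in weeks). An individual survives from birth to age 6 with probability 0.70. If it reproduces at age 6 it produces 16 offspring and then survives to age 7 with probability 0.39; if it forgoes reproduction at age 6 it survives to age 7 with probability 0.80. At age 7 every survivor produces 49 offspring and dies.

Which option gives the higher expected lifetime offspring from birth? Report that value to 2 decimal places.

27.44

breed at age 6: R₀ = 0.70 × (16 + 0.39 × 49) = 0.70 × 35.1100 = 24.5770
delay to age 7: R₀ = 0.70 × (0.80 × 49) = 0.70 × 39.2000 = 27.4400
Higher: delay to age 7 (27.4400).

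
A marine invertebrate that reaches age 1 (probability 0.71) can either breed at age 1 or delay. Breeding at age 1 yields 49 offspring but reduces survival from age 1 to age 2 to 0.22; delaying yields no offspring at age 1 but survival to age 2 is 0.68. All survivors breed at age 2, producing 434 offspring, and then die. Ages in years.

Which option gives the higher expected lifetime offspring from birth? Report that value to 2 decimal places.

209.54

breed at age 1: R₀ = 0.71 × (49 + 0.22 × 434) = 0.71 × 144.4800 = 102.5808
delay to age 2: R₀ = 0.71 × (0.68 × 434) = 0.71 × 295.1200 = 209.5352
Higher: delay to age 2 (209.5352).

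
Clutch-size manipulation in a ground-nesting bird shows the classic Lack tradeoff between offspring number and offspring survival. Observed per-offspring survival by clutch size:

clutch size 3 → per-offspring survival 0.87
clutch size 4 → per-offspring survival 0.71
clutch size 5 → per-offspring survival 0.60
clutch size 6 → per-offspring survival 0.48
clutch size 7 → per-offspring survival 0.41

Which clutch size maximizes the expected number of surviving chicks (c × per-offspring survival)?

Expected surviving chicks = c × s(c):
  c=3: 3 × 0.87 = 2.610
  c=4: 4 × 0.71 = 2.840
  c=5: 5 × 0.60 = 3.000
  c=6: 6 × 0.48 = 2.880
  c=7: 7 × 0.41 = 2.870
Maximum at c = 5 (3.000 surviving chicks).

5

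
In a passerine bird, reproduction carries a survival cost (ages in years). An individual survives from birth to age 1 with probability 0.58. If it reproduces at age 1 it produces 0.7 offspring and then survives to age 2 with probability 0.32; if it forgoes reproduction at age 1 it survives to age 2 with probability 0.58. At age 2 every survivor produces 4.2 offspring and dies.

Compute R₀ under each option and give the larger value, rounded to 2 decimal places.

1.41

breed at age 1: R₀ = 0.58 × (0.7 + 0.32 × 4.2) = 0.58 × 2.0440 = 1.1855
delay to age 2: R₀ = 0.58 × (0.58 × 4.2) = 0.58 × 2.4360 = 1.4129
Higher: delay to age 2 (1.4129).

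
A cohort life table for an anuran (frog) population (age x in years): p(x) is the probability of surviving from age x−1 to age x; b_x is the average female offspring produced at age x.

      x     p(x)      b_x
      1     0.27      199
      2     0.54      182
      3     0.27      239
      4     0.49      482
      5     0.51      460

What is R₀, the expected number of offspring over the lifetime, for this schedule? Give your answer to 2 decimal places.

Survivorship from birth: l_x = p_1·p_2·…·p_x.
  l_1 = 0.27000
  l_2 = 0.14580
  l_3 = 0.03937
  l_4 = 0.01929
  l_5 = 0.00984
R₀ = Σ l_x b_x:
  age 1: 0.27000 × 199 = 53.7300
  age 2: 0.14580 × 182 = 26.5356
  age 3: 0.03937 × 239 = 9.4094
  age 4: 0.01929 × 482 = 9.2978
  age 5: 0.00984 × 460 = 4.5264
R₀ = 53.7300 + 26.5356 + 9.4094 + 9.2978 + 4.5264 = 103.4992

103.50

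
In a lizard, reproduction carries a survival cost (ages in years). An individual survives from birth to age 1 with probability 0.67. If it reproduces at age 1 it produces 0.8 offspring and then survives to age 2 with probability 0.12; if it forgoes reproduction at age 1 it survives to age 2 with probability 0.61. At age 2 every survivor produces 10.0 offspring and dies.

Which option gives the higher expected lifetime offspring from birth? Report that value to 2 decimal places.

breed at age 1: R₀ = 0.67 × (0.8 + 0.12 × 10.0) = 0.67 × 2.0000 = 1.3400
delay to age 2: R₀ = 0.67 × (0.61 × 10.0) = 0.67 × 6.1000 = 4.0870
Higher: delay to age 2 (4.0870).

4.09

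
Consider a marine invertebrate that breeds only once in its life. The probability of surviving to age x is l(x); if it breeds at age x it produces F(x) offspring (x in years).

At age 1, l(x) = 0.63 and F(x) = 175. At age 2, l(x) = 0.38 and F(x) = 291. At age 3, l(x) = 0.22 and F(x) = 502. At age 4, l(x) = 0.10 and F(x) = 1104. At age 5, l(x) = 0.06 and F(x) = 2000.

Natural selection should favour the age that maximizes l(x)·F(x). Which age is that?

Expected offspring if breeding at age x = l(x) × F(x):
  age 1: 0.63 × 175 = 110.250
  age 2: 0.38 × 291 = 110.580
  age 3: 0.22 × 502 = 110.440
  age 4: 0.10 × 1104 = 110.400
  age 5: 0.06 × 2000 = 120.000
Maximum at age 5 (120.000).

5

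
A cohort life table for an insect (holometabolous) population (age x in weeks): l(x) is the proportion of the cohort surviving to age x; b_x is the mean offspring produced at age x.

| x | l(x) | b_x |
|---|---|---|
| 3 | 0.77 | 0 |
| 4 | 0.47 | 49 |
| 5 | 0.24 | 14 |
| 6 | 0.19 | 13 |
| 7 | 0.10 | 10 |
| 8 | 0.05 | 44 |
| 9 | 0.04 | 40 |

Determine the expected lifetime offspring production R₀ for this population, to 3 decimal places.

R₀ = Σ l(x) b_x:
  age 3: 0.77 × 0 = 0.0000
  age 4: 0.47 × 49 = 23.0300
  age 5: 0.24 × 14 = 3.3600
  age 6: 0.19 × 13 = 2.4700
  age 7: 0.10 × 10 = 1.0000
  age 8: 0.05 × 44 = 2.2000
  age 9: 0.04 × 40 = 1.6000
R₀ = 0.0000 + 23.0300 + 3.3600 + 2.4700 + 1.0000 + 2.2000 + 1.6000 = 33.6600

33.660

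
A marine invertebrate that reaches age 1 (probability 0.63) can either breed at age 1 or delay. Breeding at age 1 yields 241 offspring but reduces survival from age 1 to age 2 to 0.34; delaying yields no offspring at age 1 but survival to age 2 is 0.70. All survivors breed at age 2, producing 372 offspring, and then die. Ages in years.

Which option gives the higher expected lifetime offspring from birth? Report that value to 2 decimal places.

231.51

breed at age 1: R₀ = 0.63 × (241 + 0.34 × 372) = 0.63 × 367.4800 = 231.5124
delay to age 2: R₀ = 0.63 × (0.70 × 372) = 0.63 × 260.4000 = 164.0520
Higher: breed at age 1 (231.5124).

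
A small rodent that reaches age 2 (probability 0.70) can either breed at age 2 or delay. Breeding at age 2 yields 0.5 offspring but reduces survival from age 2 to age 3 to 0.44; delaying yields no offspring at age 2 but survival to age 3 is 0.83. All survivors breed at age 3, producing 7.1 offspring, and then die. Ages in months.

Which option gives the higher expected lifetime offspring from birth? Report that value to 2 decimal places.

breed at age 2: R₀ = 0.70 × (0.5 + 0.44 × 7.1) = 0.70 × 3.6240 = 2.5368
delay to age 3: R₀ = 0.70 × (0.83 × 7.1) = 0.70 × 5.8930 = 4.1251
Higher: delay to age 3 (4.1251).

4.13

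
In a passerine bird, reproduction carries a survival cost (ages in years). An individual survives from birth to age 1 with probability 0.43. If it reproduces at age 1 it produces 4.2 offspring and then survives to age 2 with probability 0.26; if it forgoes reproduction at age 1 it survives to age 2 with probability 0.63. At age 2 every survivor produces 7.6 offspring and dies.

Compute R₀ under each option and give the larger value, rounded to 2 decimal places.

2.66

breed at age 1: R₀ = 0.43 × (4.2 + 0.26 × 7.6) = 0.43 × 6.1760 = 2.6557
delay to age 2: R₀ = 0.43 × (0.63 × 7.6) = 0.43 × 4.7880 = 2.0588
Higher: breed at age 1 (2.6557).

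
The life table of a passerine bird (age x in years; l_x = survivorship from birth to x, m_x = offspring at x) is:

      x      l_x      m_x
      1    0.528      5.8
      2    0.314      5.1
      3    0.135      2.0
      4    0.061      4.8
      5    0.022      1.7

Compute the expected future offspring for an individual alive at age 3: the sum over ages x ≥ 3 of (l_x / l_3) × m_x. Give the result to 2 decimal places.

l_3 = 0.135. Conditional survival from age 3 to x is l_x / l_3.
  x=3: (0.135/0.135) × 2.0 = 2.0000
  x=4: (0.061/0.135) × 4.8 = 2.1689
  x=5: (0.022/0.135) × 1.7 = 0.2770
Sum = 2.0000 + 2.1689 + 0.2770 = 4.4459

4.45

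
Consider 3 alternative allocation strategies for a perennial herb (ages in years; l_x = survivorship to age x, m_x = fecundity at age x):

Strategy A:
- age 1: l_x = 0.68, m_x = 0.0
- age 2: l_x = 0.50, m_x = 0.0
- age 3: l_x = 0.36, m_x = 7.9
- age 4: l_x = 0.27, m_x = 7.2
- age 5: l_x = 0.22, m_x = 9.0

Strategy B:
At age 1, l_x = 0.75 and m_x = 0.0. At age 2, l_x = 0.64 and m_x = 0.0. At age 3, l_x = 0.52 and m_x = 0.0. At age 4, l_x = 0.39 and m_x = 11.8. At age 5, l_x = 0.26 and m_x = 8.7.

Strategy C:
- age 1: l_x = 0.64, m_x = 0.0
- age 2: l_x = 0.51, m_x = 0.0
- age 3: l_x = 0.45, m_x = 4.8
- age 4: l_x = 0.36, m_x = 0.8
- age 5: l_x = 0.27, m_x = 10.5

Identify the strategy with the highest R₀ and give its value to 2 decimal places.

Strategy A: R₀ = 0.68×0.0 + 0.50×0.0 + 0.36×7.9 + 0.27×7.2 + 0.22×9.0 = 6.7680
Strategy B: R₀ = 0.75×0.0 + 0.64×0.0 + 0.52×0.0 + 0.39×11.8 + 0.26×8.7 = 6.8640
Strategy C: R₀ = 0.64×0.0 + 0.51×0.0 + 0.45×4.8 + 0.36×0.8 + 0.27×10.5 = 5.2830
Highest R₀: strategy B with 6.8640.

6.86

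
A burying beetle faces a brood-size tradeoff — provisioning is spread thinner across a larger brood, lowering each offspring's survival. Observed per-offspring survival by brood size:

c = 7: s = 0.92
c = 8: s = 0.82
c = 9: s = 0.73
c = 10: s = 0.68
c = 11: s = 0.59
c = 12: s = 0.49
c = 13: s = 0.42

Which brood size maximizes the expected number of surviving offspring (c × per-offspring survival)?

Expected surviving offspring = c × s(c):
  c=7: 7 × 0.92 = 6.440
  c=8: 8 × 0.82 = 6.560
  c=9: 9 × 0.73 = 6.570
  c=10: 10 × 0.68 = 6.800
  c=11: 11 × 0.59 = 6.490
  c=12: 12 × 0.49 = 5.880
  c=13: 13 × 0.42 = 5.460
Maximum at c = 10 (6.800 surviving offspring).

10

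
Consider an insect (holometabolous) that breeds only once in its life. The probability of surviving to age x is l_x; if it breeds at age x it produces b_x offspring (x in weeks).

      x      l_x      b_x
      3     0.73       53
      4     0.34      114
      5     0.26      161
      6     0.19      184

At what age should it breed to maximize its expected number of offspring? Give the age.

5

Expected offspring if breeding at age x = l_x × b_x:
  age 3: 0.73 × 53 = 38.690
  age 4: 0.34 × 114 = 38.760
  age 5: 0.26 × 161 = 41.860
  age 6: 0.19 × 184 = 34.960
Maximum at age 5 (41.860).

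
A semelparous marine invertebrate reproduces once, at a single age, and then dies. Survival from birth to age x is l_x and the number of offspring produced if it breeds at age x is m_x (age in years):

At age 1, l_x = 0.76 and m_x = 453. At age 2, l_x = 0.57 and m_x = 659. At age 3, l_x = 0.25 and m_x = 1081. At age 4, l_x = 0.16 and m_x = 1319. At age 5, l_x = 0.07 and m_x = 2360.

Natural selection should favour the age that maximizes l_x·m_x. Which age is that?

Expected offspring if breeding at age x = l_x × m_x:
  age 1: 0.76 × 453 = 344.280
  age 2: 0.57 × 659 = 375.630
  age 3: 0.25 × 1081 = 270.250
  age 4: 0.16 × 1319 = 211.040
  age 5: 0.07 × 2360 = 165.200
Maximum at age 2 (375.630).

2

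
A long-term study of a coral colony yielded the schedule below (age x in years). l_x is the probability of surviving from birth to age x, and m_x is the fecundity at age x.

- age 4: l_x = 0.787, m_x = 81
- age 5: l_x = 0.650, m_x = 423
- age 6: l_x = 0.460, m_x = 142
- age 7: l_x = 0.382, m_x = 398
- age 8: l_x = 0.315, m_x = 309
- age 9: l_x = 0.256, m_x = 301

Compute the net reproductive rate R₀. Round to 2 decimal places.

730.44

R₀ = Σ l_x m_x:
  age 4: 0.787 × 81 = 63.7470
  age 5: 0.650 × 423 = 274.9500
  age 6: 0.460 × 142 = 65.3200
  age 7: 0.382 × 398 = 152.0360
  age 8: 0.315 × 309 = 97.3350
  age 9: 0.256 × 301 = 77.0560
R₀ = 63.7470 + 274.9500 + 65.3200 + 152.0360 + 97.3350 + 77.0560 = 730.4440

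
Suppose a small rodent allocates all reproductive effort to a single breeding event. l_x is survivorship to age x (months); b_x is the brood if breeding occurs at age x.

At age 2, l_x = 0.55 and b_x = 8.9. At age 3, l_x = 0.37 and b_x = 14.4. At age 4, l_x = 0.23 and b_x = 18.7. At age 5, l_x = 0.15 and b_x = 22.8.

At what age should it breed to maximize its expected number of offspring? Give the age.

Expected offspring if breeding at age x = l_x × b_x:
  age 2: 0.55 × 8.9 = 4.895
  age 3: 0.37 × 14.4 = 5.328
  age 4: 0.23 × 18.7 = 4.301
  age 5: 0.15 × 22.8 = 3.420
Maximum at age 3 (5.328).

3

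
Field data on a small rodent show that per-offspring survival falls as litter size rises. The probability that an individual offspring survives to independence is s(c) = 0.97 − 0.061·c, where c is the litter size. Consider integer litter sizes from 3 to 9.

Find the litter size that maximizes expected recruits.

8

Expected recruits = c × s(c):
  c=3: 3 × 0.787 = 2.361
  c=4: 4 × 0.726 = 2.904
  c=5: 5 × 0.665 = 3.325
  c=6: 6 × 0.604 = 3.624
  c=7: 7 × 0.543 = 3.801
  c=8: 8 × 0.482 = 3.856
  c=9: 9 × 0.421 = 3.789
Maximum at c = 8 (3.856 recruits).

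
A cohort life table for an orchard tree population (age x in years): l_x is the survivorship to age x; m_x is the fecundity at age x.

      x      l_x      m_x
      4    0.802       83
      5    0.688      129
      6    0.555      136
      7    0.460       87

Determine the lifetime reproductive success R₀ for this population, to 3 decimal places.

270.818

R₀ = Σ l_x m_x:
  age 4: 0.802 × 83 = 66.5660
  age 5: 0.688 × 129 = 88.7520
  age 6: 0.555 × 136 = 75.4800
  age 7: 0.460 × 87 = 40.0200
R₀ = 66.5660 + 88.7520 + 75.4800 + 40.0200 = 270.8180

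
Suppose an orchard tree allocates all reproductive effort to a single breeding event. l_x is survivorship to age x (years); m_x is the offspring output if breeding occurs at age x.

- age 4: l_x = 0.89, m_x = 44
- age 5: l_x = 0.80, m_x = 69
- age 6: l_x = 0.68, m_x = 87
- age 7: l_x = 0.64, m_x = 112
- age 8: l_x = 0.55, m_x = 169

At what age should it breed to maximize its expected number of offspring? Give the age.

Expected offspring if breeding at age x = l_x × m_x:
  age 4: 0.89 × 44 = 39.160
  age 5: 0.80 × 69 = 55.200
  age 6: 0.68 × 87 = 59.160
  age 7: 0.64 × 112 = 71.680
  age 8: 0.55 × 169 = 92.950
Maximum at age 8 (92.950).

8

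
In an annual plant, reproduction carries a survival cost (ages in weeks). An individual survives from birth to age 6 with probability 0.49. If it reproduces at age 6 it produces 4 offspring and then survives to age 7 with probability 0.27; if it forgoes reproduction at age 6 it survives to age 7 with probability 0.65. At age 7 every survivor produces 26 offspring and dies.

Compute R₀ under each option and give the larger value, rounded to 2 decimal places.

8.28

breed at age 6: R₀ = 0.49 × (4 + 0.27 × 26) = 0.49 × 11.0200 = 5.3998
delay to age 7: R₀ = 0.49 × (0.65 × 26) = 0.49 × 16.9000 = 8.2810
Higher: delay to age 7 (8.2810).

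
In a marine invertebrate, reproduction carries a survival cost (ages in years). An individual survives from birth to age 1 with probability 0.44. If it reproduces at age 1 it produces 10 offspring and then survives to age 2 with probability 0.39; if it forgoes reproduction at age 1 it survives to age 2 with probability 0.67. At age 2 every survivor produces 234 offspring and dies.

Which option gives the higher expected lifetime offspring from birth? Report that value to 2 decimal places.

68.98

breed at age 1: R₀ = 0.44 × (10 + 0.39 × 234) = 0.44 × 101.2600 = 44.5544
delay to age 2: R₀ = 0.44 × (0.67 × 234) = 0.44 × 156.7800 = 68.9832
Higher: delay to age 2 (68.9832).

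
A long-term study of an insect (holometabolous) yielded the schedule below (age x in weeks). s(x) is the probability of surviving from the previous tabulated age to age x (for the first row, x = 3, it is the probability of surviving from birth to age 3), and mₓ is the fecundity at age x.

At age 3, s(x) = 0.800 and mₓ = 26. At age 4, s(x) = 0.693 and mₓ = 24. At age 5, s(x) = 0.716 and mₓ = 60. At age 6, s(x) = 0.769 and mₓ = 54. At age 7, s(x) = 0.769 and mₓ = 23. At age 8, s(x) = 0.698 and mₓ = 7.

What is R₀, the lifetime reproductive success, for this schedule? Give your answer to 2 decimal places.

Survivorship from birth: l_x = s_3·s_4·…·s_x.
  l_3 = 0.80000
  l_4 = 0.55440
  l_5 = 0.39695
  l_6 = 0.30525
  l_7 = 0.23474
  l_8 = 0.16385
R₀ = Σ l_x mₓ:
  age 3: 0.80000 × 26 = 20.8000
  age 4: 0.55440 × 24 = 13.3056
  age 5: 0.39695 × 60 = 23.8170
  age 6: 0.30525 × 54 = 16.4835
  age 7: 0.23474 × 23 = 5.3990
  age 8: 0.16385 × 7 = 1.1469
R₀ = 20.8000 + 13.3056 + 23.8170 + 16.4835 + 5.3990 + 1.1469 = 80.9521

80.95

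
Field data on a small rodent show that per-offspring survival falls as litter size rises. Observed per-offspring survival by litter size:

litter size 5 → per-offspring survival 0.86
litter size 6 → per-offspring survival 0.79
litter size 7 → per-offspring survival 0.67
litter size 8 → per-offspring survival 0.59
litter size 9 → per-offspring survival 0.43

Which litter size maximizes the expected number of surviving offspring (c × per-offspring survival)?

6

Expected surviving offspring = c × s(c):
  c=5: 5 × 0.86 = 4.300
  c=6: 6 × 0.79 = 4.740
  c=7: 7 × 0.67 = 4.690
  c=8: 8 × 0.59 = 4.720
  c=9: 9 × 0.43 = 3.870
Maximum at c = 6 (4.740 surviving offspring).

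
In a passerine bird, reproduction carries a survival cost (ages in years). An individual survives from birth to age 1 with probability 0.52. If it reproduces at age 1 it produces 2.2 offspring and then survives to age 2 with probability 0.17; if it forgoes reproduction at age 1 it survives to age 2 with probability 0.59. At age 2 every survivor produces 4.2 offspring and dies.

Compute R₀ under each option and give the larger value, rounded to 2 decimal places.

breed at age 1: R₀ = 0.52 × (2.2 + 0.17 × 4.2) = 0.52 × 2.9140 = 1.5153
delay to age 2: R₀ = 0.52 × (0.59 × 4.2) = 0.52 × 2.4780 = 1.2886
Higher: breed at age 1 (1.5153).

1.52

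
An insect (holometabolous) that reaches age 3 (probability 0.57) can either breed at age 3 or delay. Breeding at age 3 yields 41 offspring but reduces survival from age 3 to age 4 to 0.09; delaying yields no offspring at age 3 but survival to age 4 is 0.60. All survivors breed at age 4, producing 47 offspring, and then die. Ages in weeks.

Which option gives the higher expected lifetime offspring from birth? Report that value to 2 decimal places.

25.78

breed at age 3: R₀ = 0.57 × (41 + 0.09 × 47) = 0.57 × 45.2300 = 25.7811
delay to age 4: R₀ = 0.57 × (0.60 × 47) = 0.57 × 28.2000 = 16.0740
Higher: breed at age 3 (25.7811).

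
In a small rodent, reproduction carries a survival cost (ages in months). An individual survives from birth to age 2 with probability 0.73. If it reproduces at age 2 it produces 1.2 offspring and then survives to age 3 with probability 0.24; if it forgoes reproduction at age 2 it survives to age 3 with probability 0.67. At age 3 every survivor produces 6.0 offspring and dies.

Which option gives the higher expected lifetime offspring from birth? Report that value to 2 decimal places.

breed at age 2: R₀ = 0.73 × (1.2 + 0.24 × 6.0) = 0.73 × 2.6400 = 1.9272
delay to age 3: R₀ = 0.73 × (0.67 × 6.0) = 0.73 × 4.0200 = 2.9346
Higher: delay to age 3 (2.9346).

2.93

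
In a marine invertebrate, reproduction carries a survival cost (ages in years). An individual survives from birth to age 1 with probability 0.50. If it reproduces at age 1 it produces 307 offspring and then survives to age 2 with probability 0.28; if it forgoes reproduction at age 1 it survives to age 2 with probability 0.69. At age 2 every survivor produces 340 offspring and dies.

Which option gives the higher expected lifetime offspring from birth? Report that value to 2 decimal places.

breed at age 1: R₀ = 0.50 × (307 + 0.28 × 340) = 0.50 × 402.2000 = 201.1000
delay to age 2: R₀ = 0.50 × (0.69 × 340) = 0.50 × 234.6000 = 117.3000
Higher: breed at age 1 (201.1000).

201.10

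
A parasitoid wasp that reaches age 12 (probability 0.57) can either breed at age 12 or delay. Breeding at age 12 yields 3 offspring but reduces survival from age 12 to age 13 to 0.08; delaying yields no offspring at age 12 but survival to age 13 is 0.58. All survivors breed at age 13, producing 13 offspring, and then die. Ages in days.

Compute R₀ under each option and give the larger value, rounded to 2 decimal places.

4.30

breed at age 12: R₀ = 0.57 × (3 + 0.08 × 13) = 0.57 × 4.0400 = 2.3028
delay to age 13: R₀ = 0.57 × (0.58 × 13) = 0.57 × 7.5400 = 4.2978
Higher: delay to age 13 (4.2978).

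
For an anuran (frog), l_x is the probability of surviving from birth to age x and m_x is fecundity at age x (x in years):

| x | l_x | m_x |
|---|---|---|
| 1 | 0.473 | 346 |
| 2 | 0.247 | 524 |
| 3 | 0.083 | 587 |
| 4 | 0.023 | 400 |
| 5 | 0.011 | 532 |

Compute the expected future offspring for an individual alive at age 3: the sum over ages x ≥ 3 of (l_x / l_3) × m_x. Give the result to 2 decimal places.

l_3 = 0.083. Conditional survival from age 3 to x is l_x / l_3.
  x=3: (0.083/0.083) × 587 = 587.0000
  x=4: (0.023/0.083) × 400 = 110.8434
  x=5: (0.011/0.083) × 532 = 70.5060
Sum = 587.0000 + 110.8434 + 70.5060 = 768.3494

768.35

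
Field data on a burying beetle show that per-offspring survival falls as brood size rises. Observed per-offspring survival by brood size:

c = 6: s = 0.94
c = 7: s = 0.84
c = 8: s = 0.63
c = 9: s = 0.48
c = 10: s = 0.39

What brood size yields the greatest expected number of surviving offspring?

Expected surviving offspring = c × s(c):
  c=6: 6 × 0.94 = 5.640
  c=7: 7 × 0.84 = 5.880
  c=8: 8 × 0.63 = 5.040
  c=9: 9 × 0.48 = 4.320
  c=10: 10 × 0.39 = 3.900
Maximum at c = 7 (5.880 surviving offspring).

7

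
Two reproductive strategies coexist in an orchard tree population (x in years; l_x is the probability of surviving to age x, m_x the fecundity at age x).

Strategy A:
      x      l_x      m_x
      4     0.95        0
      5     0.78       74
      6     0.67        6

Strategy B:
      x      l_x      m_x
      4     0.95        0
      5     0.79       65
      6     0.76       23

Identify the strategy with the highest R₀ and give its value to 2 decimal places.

Strategy A: R₀ = 0.95×0 + 0.78×74 + 0.67×6 = 61.7400
Strategy B: R₀ = 0.95×0 + 0.79×65 + 0.76×23 = 68.8300
Highest R₀: strategy B with 68.8300.

68.83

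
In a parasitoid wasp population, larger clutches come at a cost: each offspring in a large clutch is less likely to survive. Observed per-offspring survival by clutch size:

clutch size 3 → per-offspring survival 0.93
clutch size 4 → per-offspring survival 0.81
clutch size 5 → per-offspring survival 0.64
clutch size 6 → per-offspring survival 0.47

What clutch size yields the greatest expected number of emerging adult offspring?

Expected emerging adult offspring = c × s(c):
  c=3: 3 × 0.93 = 2.790
  c=4: 4 × 0.81 = 3.240
  c=5: 5 × 0.64 = 3.200
  c=6: 6 × 0.47 = 2.820
Maximum at c = 4 (3.240 emerging adult offspring).

4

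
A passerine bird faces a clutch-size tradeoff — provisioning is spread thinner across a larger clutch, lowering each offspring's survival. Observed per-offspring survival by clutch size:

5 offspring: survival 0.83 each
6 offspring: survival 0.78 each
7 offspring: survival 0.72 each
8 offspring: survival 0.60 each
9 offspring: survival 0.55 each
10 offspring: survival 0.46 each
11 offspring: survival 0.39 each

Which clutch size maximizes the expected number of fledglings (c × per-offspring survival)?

Expected fledglings = c × s(c):
  c=5: 5 × 0.83 = 4.150
  c=6: 6 × 0.78 = 4.680
  c=7: 7 × 0.72 = 5.040
  c=8: 8 × 0.60 = 4.800
  c=9: 9 × 0.55 = 4.950
  c=10: 10 × 0.46 = 4.600
  c=11: 11 × 0.39 = 4.290
Maximum at c = 7 (5.040 fledglings).

7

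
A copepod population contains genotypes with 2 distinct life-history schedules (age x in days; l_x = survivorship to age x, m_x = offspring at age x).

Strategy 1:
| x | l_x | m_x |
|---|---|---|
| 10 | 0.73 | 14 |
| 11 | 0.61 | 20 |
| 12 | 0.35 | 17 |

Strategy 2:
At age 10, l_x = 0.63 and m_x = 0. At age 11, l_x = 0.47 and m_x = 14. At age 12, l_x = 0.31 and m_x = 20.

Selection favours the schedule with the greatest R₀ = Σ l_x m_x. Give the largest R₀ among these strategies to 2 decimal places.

Strategy 1: R₀ = 0.73×14 + 0.61×20 + 0.35×17 = 28.3700
Strategy 2: R₀ = 0.63×0 + 0.47×14 + 0.31×20 = 12.7800
Highest R₀: strategy 1 with 28.3700.

28.37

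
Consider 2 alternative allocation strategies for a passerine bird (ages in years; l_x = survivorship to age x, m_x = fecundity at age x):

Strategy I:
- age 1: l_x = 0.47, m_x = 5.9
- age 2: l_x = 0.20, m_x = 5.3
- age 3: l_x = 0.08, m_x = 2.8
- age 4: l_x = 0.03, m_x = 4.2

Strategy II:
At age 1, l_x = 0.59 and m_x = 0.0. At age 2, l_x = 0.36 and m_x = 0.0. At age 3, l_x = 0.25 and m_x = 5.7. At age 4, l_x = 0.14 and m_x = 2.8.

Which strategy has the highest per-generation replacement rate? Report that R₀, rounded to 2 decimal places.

4.18

Strategy I: R₀ = 0.47×5.9 + 0.20×5.3 + 0.08×2.8 + 0.03×4.2 = 4.1830
Strategy II: R₀ = 0.59×0.0 + 0.36×0.0 + 0.25×5.7 + 0.14×2.8 = 1.8170
Highest R₀: strategy I with 4.1830.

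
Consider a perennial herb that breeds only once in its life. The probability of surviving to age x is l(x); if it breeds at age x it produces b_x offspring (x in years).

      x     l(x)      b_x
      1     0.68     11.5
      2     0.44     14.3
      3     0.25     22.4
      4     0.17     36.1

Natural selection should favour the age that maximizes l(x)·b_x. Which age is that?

Expected offspring if breeding at age x = l(x) × b_x:
  age 1: 0.68 × 11.5 = 7.820
  age 2: 0.44 × 14.3 = 6.292
  age 3: 0.25 × 22.4 = 5.600
  age 4: 0.17 × 36.1 = 6.137
Maximum at age 1 (7.820).

1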